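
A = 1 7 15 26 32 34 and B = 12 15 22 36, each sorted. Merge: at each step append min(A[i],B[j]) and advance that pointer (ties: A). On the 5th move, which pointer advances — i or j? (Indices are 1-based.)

j

i=1 j=1: A[i]=1<=B[j]=12 take 1, i++
i=2 j=1: A[i]=7<=B[j]=12 take 7, i++
i=3 j=1: A[i]=15>B[j]=12 take 12, j++
i=3 j=2: A[i]=15<=B[j]=15 take 15, i++
i=4 j=2: A[i]=26>B[j]=15 take 15, j++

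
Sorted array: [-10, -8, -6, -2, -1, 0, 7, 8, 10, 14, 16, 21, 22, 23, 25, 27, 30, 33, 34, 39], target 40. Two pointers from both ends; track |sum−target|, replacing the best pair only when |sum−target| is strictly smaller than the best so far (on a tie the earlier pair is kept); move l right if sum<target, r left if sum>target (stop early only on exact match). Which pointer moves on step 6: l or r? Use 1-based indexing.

l=1 r=20: -10+39=29 d=11 *, l++
l=2 r=20: -8+39=31 d=9 *, l++
l=3 r=20: -6+39=33 d=7 *, l++
l=4 r=20: -2+39=37 d=3 *, l++
l=5 r=20: -1+39=38 d=2 *, l++
l=6 r=20: 0+39=39 d=1 *, l++

l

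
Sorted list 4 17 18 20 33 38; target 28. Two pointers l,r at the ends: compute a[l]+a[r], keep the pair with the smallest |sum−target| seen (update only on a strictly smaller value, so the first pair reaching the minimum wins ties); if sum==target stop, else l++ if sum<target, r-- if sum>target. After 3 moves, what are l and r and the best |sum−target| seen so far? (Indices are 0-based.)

l=0 r=5: 4+38=42 d=14 *, r--
l=0 r=4: 4+33=37 d=9 *, r--
l=0 r=3: 4+20=24 d=4 *, l++

l=1, r=3, best |Δ|=4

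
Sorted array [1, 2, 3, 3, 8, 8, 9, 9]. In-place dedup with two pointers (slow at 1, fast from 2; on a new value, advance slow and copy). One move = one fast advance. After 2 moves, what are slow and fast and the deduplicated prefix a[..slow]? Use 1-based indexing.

slow=3, fast=4, prefix=[1, 2, 3]

slow=1 fast=2: a[fast]=2≠a[slow]=1 write a[2]=2, slow++,fast++
slow=2 fast=3: a[fast]=3≠a[slow]=2 write a[3]=3, slow++,fast++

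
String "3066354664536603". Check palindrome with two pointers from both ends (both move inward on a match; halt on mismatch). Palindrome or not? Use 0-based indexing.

[0,15] '3'=='3' → l++,r--
[1,14] '0'=='0' → l++,r--
[2,13] '6'=='6' → l++,r--
[3,12] '6'=='6' → l++,r--
[4,11] '3'=='3' → l++,r--
[5,10] '5'=='5' → l++,r--
[6,9] '4'=='4' → l++,r--
[7,8] '6'=='6' → l++,r--

palindrome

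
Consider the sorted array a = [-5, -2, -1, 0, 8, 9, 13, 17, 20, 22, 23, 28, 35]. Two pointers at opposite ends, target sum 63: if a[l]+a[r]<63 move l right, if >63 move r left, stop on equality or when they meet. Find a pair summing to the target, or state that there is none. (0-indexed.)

(28, 35)

l=0 r=12: -5+35=30 <63, l++
l=1 r=12: -2+35=33 <63, l++
l=2 r=12: -1+35=34 <63, l++
l=3 r=12: 0+35=35 <63, l++
l=4 r=12: 8+35=43 <63, l++
l=5 r=12: 9+35=44 <63, l++
l=6 r=12: 13+35=48 <63, l++
l=7 r=12: 17+35=52 <63, l++
l=8 r=12: 20+35=55 <63, l++
l=9 r=12: 22+35=57 <63, l++
l=10 r=12: 23+35=58 <63, l++
l=11 r=12: 28+35=63, found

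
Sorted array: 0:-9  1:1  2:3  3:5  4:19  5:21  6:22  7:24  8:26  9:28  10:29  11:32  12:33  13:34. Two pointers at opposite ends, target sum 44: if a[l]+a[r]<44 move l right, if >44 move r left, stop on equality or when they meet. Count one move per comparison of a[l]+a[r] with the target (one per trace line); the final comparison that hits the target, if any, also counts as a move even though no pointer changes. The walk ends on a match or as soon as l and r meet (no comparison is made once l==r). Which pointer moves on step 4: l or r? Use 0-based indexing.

l

[0,13] -9+34=25 <44 → l++
[1,13] 1+34=35 <44 → l++
[2,13] 3+34=37 <44 → l++
[3,13] 5+34=39 <44 → l++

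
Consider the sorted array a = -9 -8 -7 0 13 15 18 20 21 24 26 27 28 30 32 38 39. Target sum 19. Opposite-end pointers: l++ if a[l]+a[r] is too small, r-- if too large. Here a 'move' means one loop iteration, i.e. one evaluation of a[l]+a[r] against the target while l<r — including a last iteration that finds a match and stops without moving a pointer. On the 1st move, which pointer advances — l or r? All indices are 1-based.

[1,17] -9+39=30 >19 → r--

r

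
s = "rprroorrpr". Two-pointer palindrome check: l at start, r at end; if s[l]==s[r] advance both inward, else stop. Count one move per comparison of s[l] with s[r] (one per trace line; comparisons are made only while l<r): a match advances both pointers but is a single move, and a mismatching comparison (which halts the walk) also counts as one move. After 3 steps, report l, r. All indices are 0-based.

l=3, r=6

[0,9] 'r'=='r' → l++,r--
[1,8] 'p'=='p' → l++,r--
[2,7] 'r'=='r' → l++,r--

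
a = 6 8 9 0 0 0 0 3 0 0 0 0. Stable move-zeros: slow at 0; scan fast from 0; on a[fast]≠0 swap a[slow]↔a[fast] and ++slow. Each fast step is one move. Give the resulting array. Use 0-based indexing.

(s=0,f=0) a[fast]=6≠0 swap→a[0]=6 → slow++,fast++
(s=1,f=1) a[fast]=8≠0 swap→a[1]=8 → slow++,fast++
(s=2,f=2) a[fast]=9≠0 swap→a[2]=9 → slow++,fast++
(s=3,f=3) a[fast]=0 → fast++
(s=3,f=4) a[fast]=0 → fast++
(s=3,f=5) a[fast]=0 → fast++
(s=3,f=6) a[fast]=0 → fast++
(s=3,f=7) a[fast]=3≠0 swap→a[3]=3 → slow++,fast++
(s=4,f=8) a[fast]=0 → fast++
(s=4,f=9) a[fast]=0 → fast++
(s=4,f=10) a[fast]=0 → fast++
(s=4,f=11) a[fast]=0 → fast++

[6, 8, 9, 3, 0, 0, 0, 0, 0, 0, 0, 0]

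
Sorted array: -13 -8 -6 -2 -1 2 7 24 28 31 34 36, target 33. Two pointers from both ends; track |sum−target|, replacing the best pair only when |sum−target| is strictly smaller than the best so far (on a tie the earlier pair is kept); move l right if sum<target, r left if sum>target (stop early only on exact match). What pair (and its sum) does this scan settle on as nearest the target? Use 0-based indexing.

pair (-1, 34) with sum 33 (|Δ|=0)

[0,11] -13+36=23 d=10 * → l++
[1,11] -8+36=28 d=5 * → l++
[2,11] -6+36=30 d=3 * → l++
[3,11] -2+36=34 d=1 * → r--
[3,10] -2+34=32 d=1 → l++
[4,10] -1+34=33 d=0 * → stop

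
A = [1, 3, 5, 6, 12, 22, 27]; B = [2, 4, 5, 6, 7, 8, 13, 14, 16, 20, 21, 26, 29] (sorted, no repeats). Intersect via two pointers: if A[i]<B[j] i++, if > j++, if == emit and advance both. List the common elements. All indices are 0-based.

intersection = [5, 6]

i=0 j=0: 1<2, i++
i=1 j=0: 3>2, j++
i=1 j=1: 3<4, i++
i=2 j=1: 5>4, j++
i=2 j=2: 5==5 emit, i++,j++
i=3 j=3: 6==6 emit, i++,j++
i=4 j=4: 12>7, j++
i=4 j=5: 12>8, j++
i=4 j=6: 12<13, i++
i=5 j=6: 22>13, j++
i=5 j=7: 22>14, j++
i=5 j=8: 22>16, j++
i=5 j=9: 22>20, j++
i=5 j=10: 22>21, j++
i=5 j=11: 22<26, i++
i=6 j=11: 27>26, j++
i=6 j=12: 27<29, i++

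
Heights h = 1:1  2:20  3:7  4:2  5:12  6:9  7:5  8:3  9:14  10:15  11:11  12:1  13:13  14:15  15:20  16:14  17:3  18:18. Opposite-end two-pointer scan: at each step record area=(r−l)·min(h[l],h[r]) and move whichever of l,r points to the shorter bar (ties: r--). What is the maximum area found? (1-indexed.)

[1,18] min(1,18)*17=17 best=17 * → l++
[2,18] min(20,18)*16=288 best=288 * → r--
[2,17] min(20,3)*15=45 best=288 → r--
[2,16] min(20,14)*14=196 best=288 → r--
[2,15] min(20,20)*13=260 best=288 → r--
[2,14] min(20,15)*12=180 best=288 → r--
[2,13] min(20,13)*11=143 best=288 → r--
[2,12] min(20,1)*10=10 best=288 → r--
[2,11] min(20,11)*9=99 best=288 → r--
[2,10] min(20,15)*8=120 best=288 → r--
[2,9] min(20,14)*7=98 best=288 → r--
[2,8] min(20,3)*6=18 best=288 → r--
[2,7] min(20,5)*5=25 best=288 → r--
[2,6] min(20,9)*4=36 best=288 → r--
[2,5] min(20,12)*3=36 best=288 → r--
[2,4] min(20,2)*2=4 best=288 → r--
[2,3] min(20,7)*1=7 best=288 → r--

max area = 288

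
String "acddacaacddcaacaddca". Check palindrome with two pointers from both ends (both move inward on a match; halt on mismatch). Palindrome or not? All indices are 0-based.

l=0 r=19: 'a'=='a', l++,r--
l=1 r=18: 'c'=='c', l++,r--
l=2 r=17: 'd'=='d', l++,r--
l=3 r=16: 'd'=='d', l++,r--
l=4 r=15: 'a'=='a', l++,r--
l=5 r=14: 'c'=='c', l++,r--
l=6 r=13: 'a'=='a', l++,r--
l=7 r=12: 'a'=='a', l++,r--
l=8 r=11: 'c'=='c', l++,r--
l=9 r=10: 'd'=='d', l++,r--

palindrome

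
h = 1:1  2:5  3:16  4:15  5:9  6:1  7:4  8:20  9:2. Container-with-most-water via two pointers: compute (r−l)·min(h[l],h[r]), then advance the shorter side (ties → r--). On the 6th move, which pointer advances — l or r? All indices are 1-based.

[1,9] min(1,2)*8=8 best=8 * → l++
[2,9] min(5,2)*7=14 best=14 * → r--
[2,8] min(5,20)*6=30 best=30 * → l++
[3,8] min(16,20)*5=80 best=80 * → l++
[4,8] min(15,20)*4=60 best=80 → l++
[5,8] min(9,20)*3=27 best=80 → l++

l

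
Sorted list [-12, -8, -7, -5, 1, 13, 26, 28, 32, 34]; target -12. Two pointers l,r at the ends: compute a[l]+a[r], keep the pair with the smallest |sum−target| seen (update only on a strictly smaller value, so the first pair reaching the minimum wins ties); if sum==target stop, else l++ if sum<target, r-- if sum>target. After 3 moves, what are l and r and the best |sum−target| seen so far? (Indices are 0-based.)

l=0, r=6, best |Δ|=28

[0,9] -12+34=22 d=34 * → r--
[0,8] -12+32=20 d=32 * → r--
[0,7] -12+28=16 d=28 * → r--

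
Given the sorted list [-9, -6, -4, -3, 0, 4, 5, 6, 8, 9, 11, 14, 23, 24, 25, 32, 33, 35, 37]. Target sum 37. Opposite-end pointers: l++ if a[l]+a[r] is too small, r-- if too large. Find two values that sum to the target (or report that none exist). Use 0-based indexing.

(0, 37)

[0,18] -9+37=28 <37 → l++
[1,18] -6+37=31 <37 → l++
[2,18] -4+37=33 <37 → l++
[3,18] -3+37=34 <37 → l++
[4,18] 0+37=37 → found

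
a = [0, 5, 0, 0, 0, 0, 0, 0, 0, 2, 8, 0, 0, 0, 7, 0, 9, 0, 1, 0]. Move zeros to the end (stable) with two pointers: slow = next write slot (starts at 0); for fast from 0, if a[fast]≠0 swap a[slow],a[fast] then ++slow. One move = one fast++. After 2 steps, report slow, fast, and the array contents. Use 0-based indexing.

slow=0 fast=0: a[fast]=0, fast++
slow=0 fast=1: a[fast]=5≠0 swap→a[0]=5, slow++,fast++

slow=1, fast=2, a=[5, 0, 0, 0, 0, 0, 0, 0, 0, 2, 8, 0, 0, 0, 7, 0, 9, 0, 1, 0]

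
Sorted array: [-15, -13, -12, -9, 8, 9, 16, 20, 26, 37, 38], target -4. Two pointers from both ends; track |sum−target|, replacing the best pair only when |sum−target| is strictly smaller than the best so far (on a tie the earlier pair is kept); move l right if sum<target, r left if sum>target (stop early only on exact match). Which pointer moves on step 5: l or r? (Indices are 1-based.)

l=1 r=11: -15+38=23 d=27 *, r--
l=1 r=10: -15+37=22 d=26 *, r--
l=1 r=9: -15+26=11 d=15 *, r--
l=1 r=8: -15+20=5 d=9 *, r--
l=1 r=7: -15+16=1 d=5 *, r--

r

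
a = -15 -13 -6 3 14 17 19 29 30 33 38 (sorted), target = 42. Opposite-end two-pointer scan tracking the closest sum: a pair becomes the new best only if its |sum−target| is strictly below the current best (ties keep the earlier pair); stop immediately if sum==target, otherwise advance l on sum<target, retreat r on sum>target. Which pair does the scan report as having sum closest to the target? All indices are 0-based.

l=0 r=10: -15+38=23 d=19 *, l++
l=1 r=10: -13+38=25 d=17 *, l++
l=2 r=10: -6+38=32 d=10 *, l++
l=3 r=10: 3+38=41 d=1 *, l++
l=4 r=10: 14+38=52 d=10, r--
l=4 r=9: 14+33=47 d=5, r--
l=4 r=8: 14+30=44 d=2, r--
l=4 r=7: 14+29=43 d=1, r--
l=4 r=6: 14+19=33 d=9, l++
l=5 r=6: 17+19=36 d=6, l++

pair (3, 38) with sum 41 (|Δ|=1)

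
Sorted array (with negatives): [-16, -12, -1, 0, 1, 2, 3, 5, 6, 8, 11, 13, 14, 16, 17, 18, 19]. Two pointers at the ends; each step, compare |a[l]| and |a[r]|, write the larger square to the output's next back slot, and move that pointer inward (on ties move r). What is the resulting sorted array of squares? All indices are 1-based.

[1,17] |-16|<=|19| out[17]=361 → r--
[1,16] |-16|<=|18| out[16]=324 → r--
[1,15] |-16|<=|17| out[15]=289 → r--
[1,14] |-16|<=|16| out[14]=256 → r--
[1,13] |-16|>|14| out[13]=256 → l++
[2,13] |-12|<=|14| out[12]=196 → r--
[2,12] |-12|<=|13| out[11]=169 → r--
[2,11] |-12|>|11| out[10]=144 → l++
[3,11] |-1|<=|11| out[9]=121 → r--
[3,10] |-1|<=|8| out[8]=64 → r--
[3,9] |-1|<=|6| out[7]=36 → r--
[3,8] |-1|<=|5| out[6]=25 → r--
[3,7] |-1|<=|3| out[5]=9 → r--
[3,6] |-1|<=|2| out[4]=4 → r--
[3,5] |-1|<=|1| out[3]=1 → r--
[3,4] |-1|>|0| out[2]=1 → l++
[4,4] |0|<=|0| out[1]=0 → r--

[0, 1, 1, 4, 9, 25, 36, 64, 121, 144, 169, 196, 256, 256, 289, 324, 361]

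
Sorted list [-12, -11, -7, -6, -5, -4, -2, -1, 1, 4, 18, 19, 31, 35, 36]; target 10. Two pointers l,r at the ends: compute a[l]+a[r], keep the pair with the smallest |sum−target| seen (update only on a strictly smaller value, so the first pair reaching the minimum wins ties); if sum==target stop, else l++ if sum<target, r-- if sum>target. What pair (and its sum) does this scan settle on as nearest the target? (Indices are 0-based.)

l=0 r=14: -12+36=24 d=14 *, r--
l=0 r=13: -12+35=23 d=13 *, r--
l=0 r=12: -12+31=19 d=9 *, r--
l=0 r=11: -12+19=7 d=3 *, l++
l=1 r=11: -11+19=8 d=2 *, l++
l=2 r=11: -7+19=12 d=2, r--
l=2 r=10: -7+18=11 d=1 *, r--
l=2 r=9: -7+4=-3 d=13, l++
l=3 r=9: -6+4=-2 d=12, l++
l=4 r=9: -5+4=-1 d=11, l++
l=5 r=9: -4+4=0 d=10, l++
l=6 r=9: -2+4=2 d=8, l++
l=7 r=9: -1+4=3 d=7, l++
l=8 r=9: 1+4=5 d=5, l++

pair (-7, 18) with sum 11 (|Δ|=1)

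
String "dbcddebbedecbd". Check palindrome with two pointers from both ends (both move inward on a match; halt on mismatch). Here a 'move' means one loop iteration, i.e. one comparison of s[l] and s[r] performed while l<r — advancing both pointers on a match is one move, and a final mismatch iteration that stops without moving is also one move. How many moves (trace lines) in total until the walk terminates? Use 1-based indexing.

4 moves

l=1 r=14: 'd'=='d', l++,r--
l=2 r=13: 'b'=='b', l++,r--
l=3 r=12: 'c'=='c', l++,r--
l=4 r=11: 'd'!='e', stop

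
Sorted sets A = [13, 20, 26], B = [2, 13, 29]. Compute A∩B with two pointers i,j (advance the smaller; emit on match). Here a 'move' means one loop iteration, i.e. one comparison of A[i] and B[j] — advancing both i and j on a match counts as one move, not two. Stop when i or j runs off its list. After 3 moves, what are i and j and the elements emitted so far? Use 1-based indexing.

i=3, j=3, emitted=[13]

i=1 j=1: 13>2, j++
i=1 j=2: 13==13 emit, i++,j++
i=2 j=3: 20<29, i++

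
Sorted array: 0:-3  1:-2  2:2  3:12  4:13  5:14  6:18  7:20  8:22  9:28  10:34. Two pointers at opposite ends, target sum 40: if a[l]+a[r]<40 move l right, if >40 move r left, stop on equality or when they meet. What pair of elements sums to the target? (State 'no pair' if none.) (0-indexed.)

l=0 r=10: -3+34=31 <40, l++
l=1 r=10: -2+34=32 <40, l++
l=2 r=10: 2+34=36 <40, l++
l=3 r=10: 12+34=46 >40, r--
l=3 r=9: 12+28=40, found

(12, 28)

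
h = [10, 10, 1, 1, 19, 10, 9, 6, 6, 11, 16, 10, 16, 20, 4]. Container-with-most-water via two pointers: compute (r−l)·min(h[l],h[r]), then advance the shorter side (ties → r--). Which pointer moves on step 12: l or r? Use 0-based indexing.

[0,14] min(10,4)*14=56 best=56 * → r--
[0,13] min(10,20)*13=130 best=130 * → l++
[1,13] min(10,20)*12=120 best=130 → l++
[2,13] min(1,20)*11=11 best=130 → l++
[3,13] min(1,20)*10=10 best=130 → l++
[4,13] min(19,20)*9=171 best=171 * → l++
[5,13] min(10,20)*8=80 best=171 → l++
[6,13] min(9,20)*7=63 best=171 → l++
[7,13] min(6,20)*6=36 best=171 → l++
[8,13] min(6,20)*5=30 best=171 → l++
[9,13] min(11,20)*4=44 best=171 → l++
[10,13] min(16,20)*3=48 best=171 → l++

l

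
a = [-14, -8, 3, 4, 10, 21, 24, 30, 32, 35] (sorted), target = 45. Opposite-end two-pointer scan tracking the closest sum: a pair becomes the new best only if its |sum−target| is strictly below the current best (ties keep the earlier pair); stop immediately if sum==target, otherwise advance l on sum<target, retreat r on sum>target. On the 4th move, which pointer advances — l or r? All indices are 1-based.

l=1 r=10: -14+35=21 d=24 *, l++
l=2 r=10: -8+35=27 d=18 *, l++
l=3 r=10: 3+35=38 d=7 *, l++
l=4 r=10: 4+35=39 d=6 *, l++

l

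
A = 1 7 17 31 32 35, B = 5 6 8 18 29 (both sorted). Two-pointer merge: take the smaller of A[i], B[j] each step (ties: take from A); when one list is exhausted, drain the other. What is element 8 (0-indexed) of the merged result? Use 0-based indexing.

merged[8] = 31

[i=0,j=0] A[i]=1<=B[j]=5 take 1 → i++
[i=1,j=0] A[i]=7>B[j]=5 take 5 → j++
[i=1,j=1] A[i]=7>B[j]=6 take 6 → j++
[i=1,j=2] A[i]=7<=B[j]=8 take 7 → i++
[i=2,j=2] A[i]=17>B[j]=8 take 8 → j++
[i=2,j=3] A[i]=17<=B[j]=18 take 17 → i++
[i=3,j=3] A[i]=31>B[j]=18 take 18 → j++
[i=3,j=4] A[i]=31>B[j]=29 take 29 → j++
[i=3,j=5] B done, take A[i]=31 → i++
[i=4,j=5] B done, take A[i]=32 → i++
[i=5,j=5] B done, take A[i]=35 → i++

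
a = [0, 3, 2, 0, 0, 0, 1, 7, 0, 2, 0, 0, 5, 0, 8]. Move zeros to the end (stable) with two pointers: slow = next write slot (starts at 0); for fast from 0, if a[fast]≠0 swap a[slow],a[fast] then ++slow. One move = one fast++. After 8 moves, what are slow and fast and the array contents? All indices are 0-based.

(s=0,f=0) a[fast]=0 → fast++
(s=0,f=1) a[fast]=3≠0 swap→a[0]=3 → slow++,fast++
(s=1,f=2) a[fast]=2≠0 swap→a[1]=2 → slow++,fast++
(s=2,f=3) a[fast]=0 → fast++
(s=2,f=4) a[fast]=0 → fast++
(s=2,f=5) a[fast]=0 → fast++
(s=2,f=6) a[fast]=1≠0 swap→a[2]=1 → slow++,fast++
(s=3,f=7) a[fast]=7≠0 swap→a[3]=7 → slow++,fast++

slow=4, fast=8, a=[3, 2, 1, 7, 0, 0, 0, 0, 0, 2, 0, 0, 5, 0, 8]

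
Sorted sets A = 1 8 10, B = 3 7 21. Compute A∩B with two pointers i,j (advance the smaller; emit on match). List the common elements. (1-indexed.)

intersection = []

i=1 j=1: 1<3, i++
i=2 j=1: 8>3, j++
i=2 j=2: 8>7, j++
i=2 j=3: 8<21, i++
i=3 j=3: 10<21, i++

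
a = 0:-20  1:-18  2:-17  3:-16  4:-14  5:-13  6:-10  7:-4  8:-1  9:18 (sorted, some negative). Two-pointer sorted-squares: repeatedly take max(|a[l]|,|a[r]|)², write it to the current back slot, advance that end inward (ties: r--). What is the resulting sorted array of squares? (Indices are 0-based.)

l=0 r=9: |-20|>|18| out[9]=400, l++
l=1 r=9: |-18|<=|18| out[8]=324, r--
l=1 r=8: |-18|>|-1| out[7]=324, l++
l=2 r=8: |-17|>|-1| out[6]=289, l++
l=3 r=8: |-16|>|-1| out[5]=256, l++
l=4 r=8: |-14|>|-1| out[4]=196, l++
l=5 r=8: |-13|>|-1| out[3]=169, l++
l=6 r=8: |-10|>|-1| out[2]=100, l++
l=7 r=8: |-4|>|-1| out[1]=16, l++
l=8 r=8: |-1|<=|-1| out[0]=1, r--

[1, 16, 100, 169, 196, 256, 289, 324, 324, 400]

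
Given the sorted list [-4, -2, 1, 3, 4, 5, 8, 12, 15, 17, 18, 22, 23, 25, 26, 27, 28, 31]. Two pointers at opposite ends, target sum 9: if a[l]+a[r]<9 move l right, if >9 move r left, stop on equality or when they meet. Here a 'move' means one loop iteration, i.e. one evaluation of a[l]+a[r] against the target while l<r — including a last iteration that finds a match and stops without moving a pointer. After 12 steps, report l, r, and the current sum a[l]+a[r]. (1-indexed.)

l=2, r=7, sum=6

l=1 r=18: -4+31=27 >9, r--
l=1 r=17: -4+28=24 >9, r--
l=1 r=16: -4+27=23 >9, r--
l=1 r=15: -4+26=22 >9, r--
l=1 r=14: -4+25=21 >9, r--
l=1 r=13: -4+23=19 >9, r--
l=1 r=12: -4+22=18 >9, r--
l=1 r=11: -4+18=14 >9, r--
l=1 r=10: -4+17=13 >9, r--
l=1 r=9: -4+15=11 >9, r--
l=1 r=8: -4+12=8 <9, l++
l=2 r=8: -2+12=10 >9, r--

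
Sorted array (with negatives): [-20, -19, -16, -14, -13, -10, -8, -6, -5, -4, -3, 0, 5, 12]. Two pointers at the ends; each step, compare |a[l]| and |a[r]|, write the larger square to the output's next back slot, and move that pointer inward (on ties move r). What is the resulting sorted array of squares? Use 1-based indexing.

l=1 r=14: |-20|>|12| out[14]=400, l++
l=2 r=14: |-19|>|12| out[13]=361, l++
l=3 r=14: |-16|>|12| out[12]=256, l++
l=4 r=14: |-14|>|12| out[11]=196, l++
l=5 r=14: |-13|>|12| out[10]=169, l++
l=6 r=14: |-10|<=|12| out[9]=144, r--
l=6 r=13: |-10|>|5| out[8]=100, l++
l=7 r=13: |-8|>|5| out[7]=64, l++
l=8 r=13: |-6|>|5| out[6]=36, l++
l=9 r=13: |-5|<=|5| out[5]=25, r--
l=9 r=12: |-5|>|0| out[4]=25, l++
l=10 r=12: |-4|>|0| out[3]=16, l++
l=11 r=12: |-3|>|0| out[2]=9, l++
l=12 r=12: |0|<=|0| out[1]=0, r--

[0, 9, 16, 25, 25, 36, 64, 100, 144, 169, 196, 256, 361, 400]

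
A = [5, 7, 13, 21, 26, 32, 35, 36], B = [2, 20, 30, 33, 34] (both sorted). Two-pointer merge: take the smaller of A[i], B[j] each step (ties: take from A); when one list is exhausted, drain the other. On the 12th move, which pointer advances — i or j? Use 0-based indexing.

[i=0,j=0] A[i]=5>B[j]=2 take 2 → j++
[i=0,j=1] A[i]=5<=B[j]=20 take 5 → i++
[i=1,j=1] A[i]=7<=B[j]=20 take 7 → i++
[i=2,j=1] A[i]=13<=B[j]=20 take 13 → i++
[i=3,j=1] A[i]=21>B[j]=20 take 20 → j++
[i=3,j=2] A[i]=21<=B[j]=30 take 21 → i++
[i=4,j=2] A[i]=26<=B[j]=30 take 26 → i++
[i=5,j=2] A[i]=32>B[j]=30 take 30 → j++
[i=5,j=3] A[i]=32<=B[j]=33 take 32 → i++
[i=6,j=3] A[i]=35>B[j]=33 take 33 → j++
[i=6,j=4] A[i]=35>B[j]=34 take 34 → j++
[i=6,j=5] B done, take A[i]=35 → i++

i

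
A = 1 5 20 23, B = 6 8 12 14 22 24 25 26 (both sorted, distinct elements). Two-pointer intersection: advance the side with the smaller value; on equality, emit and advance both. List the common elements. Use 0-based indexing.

i=0 j=0: 1<6, i++
i=1 j=0: 5<6, i++
i=2 j=0: 20>6, j++
i=2 j=1: 20>8, j++
i=2 j=2: 20>12, j++
i=2 j=3: 20>14, j++
i=2 j=4: 20<22, i++
i=3 j=4: 23>22, j++
i=3 j=5: 23<24, i++

intersection = []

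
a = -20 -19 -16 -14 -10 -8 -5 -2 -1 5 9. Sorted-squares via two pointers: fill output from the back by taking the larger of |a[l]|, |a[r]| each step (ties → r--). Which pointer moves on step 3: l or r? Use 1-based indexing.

l

[1,11] |-20|>|9| out[11]=400 → l++
[2,11] |-19|>|9| out[10]=361 → l++
[3,11] |-16|>|9| out[9]=256 → l++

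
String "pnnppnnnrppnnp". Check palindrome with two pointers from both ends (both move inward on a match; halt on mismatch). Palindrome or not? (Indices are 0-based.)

not a palindrome (mismatch at 5,8)

l=0 r=13: 'p'=='p', l++,r--
l=1 r=12: 'n'=='n', l++,r--
l=2 r=11: 'n'=='n', l++,r--
l=3 r=10: 'p'=='p', l++,r--
l=4 r=9: 'p'=='p', l++,r--
l=5 r=8: 'n'!='r', stop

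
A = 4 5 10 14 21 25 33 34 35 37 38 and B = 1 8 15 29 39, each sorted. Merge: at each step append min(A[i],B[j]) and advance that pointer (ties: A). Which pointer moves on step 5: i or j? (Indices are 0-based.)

i=0 j=0: A[i]=4>B[j]=1 take 1, j++
i=0 j=1: A[i]=4<=B[j]=8 take 4, i++
i=1 j=1: A[i]=5<=B[j]=8 take 5, i++
i=2 j=1: A[i]=10>B[j]=8 take 8, j++
i=2 j=2: A[i]=10<=B[j]=15 take 10, i++

i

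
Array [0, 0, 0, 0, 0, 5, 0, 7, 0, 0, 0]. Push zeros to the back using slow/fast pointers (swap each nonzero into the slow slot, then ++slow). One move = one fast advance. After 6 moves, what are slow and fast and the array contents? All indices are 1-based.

slow=1 fast=1: a[fast]=0, fast++
slow=1 fast=2: a[fast]=0, fast++
slow=1 fast=3: a[fast]=0, fast++
slow=1 fast=4: a[fast]=0, fast++
slow=1 fast=5: a[fast]=0, fast++
slow=1 fast=6: a[fast]=5≠0 swap→a[1]=5, slow++,fast++

slow=2, fast=7, a=[5, 0, 0, 0, 0, 0, 0, 7, 0, 0, 0]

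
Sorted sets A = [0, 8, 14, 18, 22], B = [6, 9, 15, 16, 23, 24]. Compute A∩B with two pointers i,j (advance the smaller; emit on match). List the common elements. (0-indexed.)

intersection = []

[i=0,j=0] 0<6 → i++
[i=1,j=0] 8>6 → j++
[i=1,j=1] 8<9 → i++
[i=2,j=1] 14>9 → j++
[i=2,j=2] 14<15 → i++
[i=3,j=2] 18>15 → j++
[i=3,j=3] 18>16 → j++
[i=3,j=4] 18<23 → i++
[i=4,j=4] 22<23 → i++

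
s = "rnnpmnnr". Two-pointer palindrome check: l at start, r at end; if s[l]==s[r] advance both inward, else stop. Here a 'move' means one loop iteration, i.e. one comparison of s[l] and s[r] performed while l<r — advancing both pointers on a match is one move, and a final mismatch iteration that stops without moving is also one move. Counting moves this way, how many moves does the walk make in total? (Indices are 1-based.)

4 moves

l=1 r=8: 'r'=='r', l++,r--
l=2 r=7: 'n'=='n', l++,r--
l=3 r=6: 'n'=='n', l++,r--
l=4 r=5: 'p'!='m', stop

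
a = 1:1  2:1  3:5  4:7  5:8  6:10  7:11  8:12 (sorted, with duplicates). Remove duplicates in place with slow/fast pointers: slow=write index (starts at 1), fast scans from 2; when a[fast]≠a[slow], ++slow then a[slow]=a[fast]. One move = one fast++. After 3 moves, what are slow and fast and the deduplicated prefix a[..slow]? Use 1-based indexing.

slow=3, fast=5, prefix=[1, 5, 7]

(s=1,f=2) a[fast]=1=a[slow] dup → fast++
(s=1,f=3) a[fast]=5≠a[slow]=1 write a[2]=5 → slow++,fast++
(s=2,f=4) a[fast]=7≠a[slow]=5 write a[3]=7 → slow++,fast++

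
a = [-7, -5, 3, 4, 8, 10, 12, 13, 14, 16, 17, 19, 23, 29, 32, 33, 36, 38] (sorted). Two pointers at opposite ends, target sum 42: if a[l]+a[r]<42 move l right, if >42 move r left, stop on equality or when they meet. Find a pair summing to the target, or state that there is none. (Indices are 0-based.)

[0,17] -7+38=31 <42 → l++
[1,17] -5+38=33 <42 → l++
[2,17] 3+38=41 <42 → l++
[3,17] 4+38=42 → found

(4, 38)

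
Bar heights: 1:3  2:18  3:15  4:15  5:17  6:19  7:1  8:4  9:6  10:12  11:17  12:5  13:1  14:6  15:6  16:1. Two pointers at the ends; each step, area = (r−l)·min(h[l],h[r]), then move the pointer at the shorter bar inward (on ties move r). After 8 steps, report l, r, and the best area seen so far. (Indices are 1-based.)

l=1 r=16: min(3,1)*15=15 best=15 *, r--
l=1 r=15: min(3,6)*14=42 best=42 *, l++
l=2 r=15: min(18,6)*13=78 best=78 *, r--
l=2 r=14: min(18,6)*12=72 best=78, r--
l=2 r=13: min(18,1)*11=11 best=78, r--
l=2 r=12: min(18,5)*10=50 best=78, r--
l=2 r=11: min(18,17)*9=153 best=153 *, r--
l=2 r=10: min(18,12)*8=96 best=153, r--

l=2, r=9, best area=153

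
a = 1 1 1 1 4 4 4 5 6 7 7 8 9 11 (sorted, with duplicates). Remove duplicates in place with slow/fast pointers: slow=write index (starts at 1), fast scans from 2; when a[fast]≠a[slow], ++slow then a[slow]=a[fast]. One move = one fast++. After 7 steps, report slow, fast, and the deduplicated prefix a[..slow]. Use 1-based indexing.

slow=3, fast=9, prefix=[1, 4, 5]

slow=1 fast=2: a[fast]=1=a[slow] dup, fast++
slow=1 fast=3: a[fast]=1=a[slow] dup, fast++
slow=1 fast=4: a[fast]=1=a[slow] dup, fast++
slow=1 fast=5: a[fast]=4≠a[slow]=1 write a[2]=4, slow++,fast++
slow=2 fast=6: a[fast]=4=a[slow] dup, fast++
slow=2 fast=7: a[fast]=4=a[slow] dup, fast++
slow=2 fast=8: a[fast]=5≠a[slow]=4 write a[3]=5, slow++,fast++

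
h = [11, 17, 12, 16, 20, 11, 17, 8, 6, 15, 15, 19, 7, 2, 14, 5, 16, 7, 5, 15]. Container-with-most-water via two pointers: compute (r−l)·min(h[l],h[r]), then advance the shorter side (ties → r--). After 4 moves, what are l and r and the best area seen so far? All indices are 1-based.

l=2, r=17, best area=270

[1,20] min(11,15)*19=209 best=209 * → l++
[2,20] min(17,15)*18=270 best=270 * → r--
[2,19] min(17,5)*17=85 best=270 → r--
[2,18] min(17,7)*16=112 best=270 → r--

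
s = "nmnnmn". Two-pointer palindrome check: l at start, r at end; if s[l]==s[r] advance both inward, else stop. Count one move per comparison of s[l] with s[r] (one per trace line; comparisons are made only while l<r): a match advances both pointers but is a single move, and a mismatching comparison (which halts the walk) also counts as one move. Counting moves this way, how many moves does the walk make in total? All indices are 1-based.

3 moves

[1,6] 'n'=='n' → l++,r--
[2,5] 'm'=='m' → l++,r--
[3,4] 'n'=='n' → l++,r--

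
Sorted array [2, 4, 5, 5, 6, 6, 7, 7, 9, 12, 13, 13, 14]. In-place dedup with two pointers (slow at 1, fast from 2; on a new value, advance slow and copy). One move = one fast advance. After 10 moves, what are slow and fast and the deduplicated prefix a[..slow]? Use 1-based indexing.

slow=8, fast=12, prefix=[2, 4, 5, 6, 7, 9, 12, 13]

slow=1 fast=2: a[fast]=4≠a[slow]=2 write a[2]=4, slow++,fast++
slow=2 fast=3: a[fast]=5≠a[slow]=4 write a[3]=5, slow++,fast++
slow=3 fast=4: a[fast]=5=a[slow] dup, fast++
slow=3 fast=5: a[fast]=6≠a[slow]=5 write a[4]=6, slow++,fast++
slow=4 fast=6: a[fast]=6=a[slow] dup, fast++
slow=4 fast=7: a[fast]=7≠a[slow]=6 write a[5]=7, slow++,fast++
slow=5 fast=8: a[fast]=7=a[slow] dup, fast++
slow=5 fast=9: a[fast]=9≠a[slow]=7 write a[6]=9, slow++,fast++
slow=6 fast=10: a[fast]=12≠a[slow]=9 write a[7]=12, slow++,fast++
slow=7 fast=11: a[fast]=13≠a[slow]=12 write a[8]=13, slow++,fast++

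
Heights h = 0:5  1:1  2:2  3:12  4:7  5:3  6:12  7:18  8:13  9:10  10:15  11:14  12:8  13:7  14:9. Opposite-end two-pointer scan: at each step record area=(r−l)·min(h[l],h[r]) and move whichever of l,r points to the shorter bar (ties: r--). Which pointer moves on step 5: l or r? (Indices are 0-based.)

l=0 r=14: min(5,9)*14=70 best=70 *, l++
l=1 r=14: min(1,9)*13=13 best=70, l++
l=2 r=14: min(2,9)*12=24 best=70, l++
l=3 r=14: min(12,9)*11=99 best=99 *, r--
l=3 r=13: min(12,7)*10=70 best=99, r--

r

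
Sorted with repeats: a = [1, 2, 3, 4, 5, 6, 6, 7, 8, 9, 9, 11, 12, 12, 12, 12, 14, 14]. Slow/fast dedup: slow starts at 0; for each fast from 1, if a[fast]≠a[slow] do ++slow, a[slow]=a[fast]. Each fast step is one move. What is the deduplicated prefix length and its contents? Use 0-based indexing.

(s=0,f=1) a[fast]=2≠a[slow]=1 write a[1]=2 → slow++,fast++
(s=1,f=2) a[fast]=3≠a[slow]=2 write a[2]=3 → slow++,fast++
(s=2,f=3) a[fast]=4≠a[slow]=3 write a[3]=4 → slow++,fast++
(s=3,f=4) a[fast]=5≠a[slow]=4 write a[4]=5 → slow++,fast++
(s=4,f=5) a[fast]=6≠a[slow]=5 write a[5]=6 → slow++,fast++
(s=5,f=6) a[fast]=6=a[slow] dup → fast++
(s=5,f=7) a[fast]=7≠a[slow]=6 write a[6]=7 → slow++,fast++
(s=6,f=8) a[fast]=8≠a[slow]=7 write a[7]=8 → slow++,fast++
(s=7,f=9) a[fast]=9≠a[slow]=8 write a[8]=9 → slow++,fast++
(s=8,f=10) a[fast]=9=a[slow] dup → fast++
(s=8,f=11) a[fast]=11≠a[slow]=9 write a[9]=11 → slow++,fast++
(s=9,f=12) a[fast]=12≠a[slow]=11 write a[10]=12 → slow++,fast++
(s=10,f=13) a[fast]=12=a[slow] dup → fast++
(s=10,f=14) a[fast]=12=a[slow] dup → fast++
(s=10,f=15) a[fast]=12=a[slow] dup → fast++
(s=10,f=16) a[fast]=14≠a[slow]=12 write a[11]=14 → slow++,fast++
(s=11,f=17) a[fast]=14=a[slow] dup → fast++

length 12; prefix = [1, 2, 3, 4, 5, 6, 7, 8, 9, 11, 12, 14]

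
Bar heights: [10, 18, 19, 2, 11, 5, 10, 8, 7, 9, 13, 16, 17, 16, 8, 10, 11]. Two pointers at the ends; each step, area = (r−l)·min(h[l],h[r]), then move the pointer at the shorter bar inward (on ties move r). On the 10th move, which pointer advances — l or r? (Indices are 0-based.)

r

l=0 r=16: min(10,11)*16=160 best=160 *, l++
l=1 r=16: min(18,11)*15=165 best=165 *, r--
l=1 r=15: min(18,10)*14=140 best=165, r--
l=1 r=14: min(18,8)*13=104 best=165, r--
l=1 r=13: min(18,16)*12=192 best=192 *, r--
l=1 r=12: min(18,17)*11=187 best=192, r--
l=1 r=11: min(18,16)*10=160 best=192, r--
l=1 r=10: min(18,13)*9=117 best=192, r--
l=1 r=9: min(18,9)*8=72 best=192, r--
l=1 r=8: min(18,7)*7=49 best=192, r--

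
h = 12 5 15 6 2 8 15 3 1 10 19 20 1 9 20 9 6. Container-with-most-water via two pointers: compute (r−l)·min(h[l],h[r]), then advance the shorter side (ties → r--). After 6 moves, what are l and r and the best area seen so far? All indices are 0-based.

l=4, r=14, best area=180

[0,16] min(12,6)*16=96 best=96 * → r--
[0,15] min(12,9)*15=135 best=135 * → r--
[0,14] min(12,20)*14=168 best=168 * → l++
[1,14] min(5,20)*13=65 best=168 → l++
[2,14] min(15,20)*12=180 best=180 * → l++
[3,14] min(6,20)*11=66 best=180 → l++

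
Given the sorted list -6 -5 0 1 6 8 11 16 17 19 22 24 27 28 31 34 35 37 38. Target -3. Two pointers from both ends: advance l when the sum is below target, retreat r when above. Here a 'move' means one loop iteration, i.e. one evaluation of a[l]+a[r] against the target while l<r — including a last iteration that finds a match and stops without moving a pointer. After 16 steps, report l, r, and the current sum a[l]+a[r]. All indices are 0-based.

l=1, r=3, sum=-4

l=0 r=18: -6+38=32 >-3, r--
l=0 r=17: -6+37=31 >-3, r--
l=0 r=16: -6+35=29 >-3, r--
l=0 r=15: -6+34=28 >-3, r--
l=0 r=14: -6+31=25 >-3, r--
l=0 r=13: -6+28=22 >-3, r--
l=0 r=12: -6+27=21 >-3, r--
l=0 r=11: -6+24=18 >-3, r--
l=0 r=10: -6+22=16 >-3, r--
l=0 r=9: -6+19=13 >-3, r--
l=0 r=8: -6+17=11 >-3, r--
l=0 r=7: -6+16=10 >-3, r--
l=0 r=6: -6+11=5 >-3, r--
l=0 r=5: -6+8=2 >-3, r--
l=0 r=4: -6+6=0 >-3, r--
l=0 r=3: -6+1=-5 <-3, l++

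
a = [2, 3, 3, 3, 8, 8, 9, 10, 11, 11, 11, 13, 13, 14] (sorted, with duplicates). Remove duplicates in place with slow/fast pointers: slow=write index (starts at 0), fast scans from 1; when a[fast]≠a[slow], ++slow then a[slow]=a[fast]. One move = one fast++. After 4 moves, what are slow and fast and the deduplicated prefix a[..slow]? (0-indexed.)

slow=2, fast=5, prefix=[2, 3, 8]

(s=0,f=1) a[fast]=3≠a[slow]=2 write a[1]=3 → slow++,fast++
(s=1,f=2) a[fast]=3=a[slow] dup → fast++
(s=1,f=3) a[fast]=3=a[slow] dup → fast++
(s=1,f=4) a[fast]=8≠a[slow]=3 write a[2]=8 → slow++,fast++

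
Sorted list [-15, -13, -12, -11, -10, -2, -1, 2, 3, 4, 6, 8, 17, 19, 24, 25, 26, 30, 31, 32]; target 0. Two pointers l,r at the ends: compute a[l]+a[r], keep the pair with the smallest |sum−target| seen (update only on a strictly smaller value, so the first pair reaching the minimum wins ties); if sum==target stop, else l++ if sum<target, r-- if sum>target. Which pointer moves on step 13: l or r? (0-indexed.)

l

[0,19] -15+32=17 d=17 * → r--
[0,18] -15+31=16 d=16 * → r--
[0,17] -15+30=15 d=15 * → r--
[0,16] -15+26=11 d=11 * → r--
[0,15] -15+25=10 d=10 * → r--
[0,14] -15+24=9 d=9 * → r--
[0,13] -15+19=4 d=4 * → r--
[0,12] -15+17=2 d=2 * → r--
[0,11] -15+8=-7 d=7 → l++
[1,11] -13+8=-5 d=5 → l++
[2,11] -12+8=-4 d=4 → l++
[3,11] -11+8=-3 d=3 → l++
[4,11] -10+8=-2 d=2 → l++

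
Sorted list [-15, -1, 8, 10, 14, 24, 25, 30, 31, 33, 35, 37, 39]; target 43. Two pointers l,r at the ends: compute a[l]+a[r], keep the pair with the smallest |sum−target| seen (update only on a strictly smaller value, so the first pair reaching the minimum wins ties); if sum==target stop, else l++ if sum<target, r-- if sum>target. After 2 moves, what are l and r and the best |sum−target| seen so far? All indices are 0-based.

l=2, r=12, best |Δ|=5

l=0 r=12: -15+39=24 d=19 *, l++
l=1 r=12: -1+39=38 d=5 *, l++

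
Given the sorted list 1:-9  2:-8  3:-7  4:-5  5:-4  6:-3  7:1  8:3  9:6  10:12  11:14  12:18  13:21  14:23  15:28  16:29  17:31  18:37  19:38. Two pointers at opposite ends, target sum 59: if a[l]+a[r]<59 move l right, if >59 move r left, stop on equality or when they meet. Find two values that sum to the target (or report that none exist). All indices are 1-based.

(21, 38)

[1,19] -9+38=29 <59 → l++
[2,19] -8+38=30 <59 → l++
[3,19] -7+38=31 <59 → l++
[4,19] -5+38=33 <59 → l++
[5,19] -4+38=34 <59 → l++
[6,19] -3+38=35 <59 → l++
[7,19] 1+38=39 <59 → l++
[8,19] 3+38=41 <59 → l++
[9,19] 6+38=44 <59 → l++
[10,19] 12+38=50 <59 → l++
[11,19] 14+38=52 <59 → l++
[12,19] 18+38=56 <59 → l++
[13,19] 21+38=59 → found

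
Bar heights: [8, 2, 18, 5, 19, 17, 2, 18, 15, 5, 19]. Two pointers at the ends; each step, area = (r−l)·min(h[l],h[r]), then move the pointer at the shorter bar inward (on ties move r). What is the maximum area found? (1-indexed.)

max area = 144

[1,11] min(8,19)*10=80 best=80 * → l++
[2,11] min(2,19)*9=18 best=80 → l++
[3,11] min(18,19)*8=144 best=144 * → l++
[4,11] min(5,19)*7=35 best=144 → l++
[5,11] min(19,19)*6=114 best=144 → r--
[5,10] min(19,5)*5=25 best=144 → r--
[5,9] min(19,15)*4=60 best=144 → r--
[5,8] min(19,18)*3=54 best=144 → r--
[5,7] min(19,2)*2=4 best=144 → r--
[5,6] min(19,17)*1=17 best=144 → r--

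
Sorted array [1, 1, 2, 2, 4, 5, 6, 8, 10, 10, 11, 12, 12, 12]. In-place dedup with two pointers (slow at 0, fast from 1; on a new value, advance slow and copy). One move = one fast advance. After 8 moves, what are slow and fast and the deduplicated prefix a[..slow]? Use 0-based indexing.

slow=6, fast=9, prefix=[1, 2, 4, 5, 6, 8, 10]

slow=0 fast=1: a[fast]=1=a[slow] dup, fast++
slow=0 fast=2: a[fast]=2≠a[slow]=1 write a[1]=2, slow++,fast++
slow=1 fast=3: a[fast]=2=a[slow] dup, fast++
slow=1 fast=4: a[fast]=4≠a[slow]=2 write a[2]=4, slow++,fast++
slow=2 fast=5: a[fast]=5≠a[slow]=4 write a[3]=5, slow++,fast++
slow=3 fast=6: a[fast]=6≠a[slow]=5 write a[4]=6, slow++,fast++
slow=4 fast=7: a[fast]=8≠a[slow]=6 write a[5]=8, slow++,fast++
slow=5 fast=8: a[fast]=10≠a[slow]=8 write a[6]=10, slow++,fast++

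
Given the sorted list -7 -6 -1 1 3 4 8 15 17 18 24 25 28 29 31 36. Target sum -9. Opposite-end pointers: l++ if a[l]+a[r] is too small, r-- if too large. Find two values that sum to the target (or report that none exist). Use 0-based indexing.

no pair

[0,15] -7+36=29 >-9 → r--
[0,14] -7+31=24 >-9 → r--
[0,13] -7+29=22 >-9 → r--
[0,12] -7+28=21 >-9 → r--
[0,11] -7+25=18 >-9 → r--
[0,10] -7+24=17 >-9 → r--
[0,9] -7+18=11 >-9 → r--
[0,8] -7+17=10 >-9 → r--
[0,7] -7+15=8 >-9 → r--
[0,6] -7+8=1 >-9 → r--
[0,5] -7+4=-3 >-9 → r--
[0,4] -7+3=-4 >-9 → r--
[0,3] -7+1=-6 >-9 → r--
[0,2] -7+-1=-8 >-9 → r--
[0,1] -7+-6=-13 <-9 → l++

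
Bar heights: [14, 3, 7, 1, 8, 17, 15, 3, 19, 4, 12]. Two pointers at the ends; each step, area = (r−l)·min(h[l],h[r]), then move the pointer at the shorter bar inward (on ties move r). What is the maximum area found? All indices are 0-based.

max area = 120

[0,10] min(14,12)*10=120 best=120 * → r--
[0,9] min(14,4)*9=36 best=120 → r--
[0,8] min(14,19)*8=112 best=120 → l++
[1,8] min(3,19)*7=21 best=120 → l++
[2,8] min(7,19)*6=42 best=120 → l++
[3,8] min(1,19)*5=5 best=120 → l++
[4,8] min(8,19)*4=32 best=120 → l++
[5,8] min(17,19)*3=51 best=120 → l++
[6,8] min(15,19)*2=30 best=120 → l++
[7,8] min(3,19)*1=3 best=120 → l++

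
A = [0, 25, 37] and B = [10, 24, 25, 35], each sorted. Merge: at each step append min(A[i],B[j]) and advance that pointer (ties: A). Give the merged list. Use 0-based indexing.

[0, 10, 24, 25, 25, 35, 37]

i=0 j=0: A[i]=0<=B[j]=10 take 0, i++
i=1 j=0: A[i]=25>B[j]=10 take 10, j++
i=1 j=1: A[i]=25>B[j]=24 take 24, j++
i=1 j=2: A[i]=25<=B[j]=25 take 25, i++
i=2 j=2: A[i]=37>B[j]=25 take 25, j++
i=2 j=3: A[i]=37>B[j]=35 take 35, j++
i=2 j=4: B done, take A[i]=37, i++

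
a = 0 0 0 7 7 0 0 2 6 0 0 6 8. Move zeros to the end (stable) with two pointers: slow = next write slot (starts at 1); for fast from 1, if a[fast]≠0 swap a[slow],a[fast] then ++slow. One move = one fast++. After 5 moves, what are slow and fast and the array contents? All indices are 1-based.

(s=1,f=1) a[fast]=0 → fast++
(s=1,f=2) a[fast]=0 → fast++
(s=1,f=3) a[fast]=0 → fast++
(s=1,f=4) a[fast]=7≠0 swap→a[1]=7 → slow++,fast++
(s=2,f=5) a[fast]=7≠0 swap→a[2]=7 → slow++,fast++

slow=3, fast=6, a=[7, 7, 0, 0, 0, 0, 0, 2, 6, 0, 0, 6, 8]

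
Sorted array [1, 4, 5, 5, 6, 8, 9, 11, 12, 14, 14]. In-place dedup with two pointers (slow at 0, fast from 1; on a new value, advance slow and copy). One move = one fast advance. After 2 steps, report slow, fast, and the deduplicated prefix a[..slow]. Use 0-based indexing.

slow=2, fast=3, prefix=[1, 4, 5]

slow=0 fast=1: a[fast]=4≠a[slow]=1 write a[1]=4, slow++,fast++
slow=1 fast=2: a[fast]=5≠a[slow]=4 write a[2]=5, slow++,fast++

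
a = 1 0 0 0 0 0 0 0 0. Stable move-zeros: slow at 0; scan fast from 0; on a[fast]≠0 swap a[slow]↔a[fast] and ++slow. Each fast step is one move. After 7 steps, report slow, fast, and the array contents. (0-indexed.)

slow=0 fast=0: a[fast]=1≠0 swap→a[0]=1, slow++,fast++
slow=1 fast=1: a[fast]=0, fast++
slow=1 fast=2: a[fast]=0, fast++
slow=1 fast=3: a[fast]=0, fast++
slow=1 fast=4: a[fast]=0, fast++
slow=1 fast=5: a[fast]=0, fast++
slow=1 fast=6: a[fast]=0, fast++

slow=1, fast=7, a=[1, 0, 0, 0, 0, 0, 0, 0, 0]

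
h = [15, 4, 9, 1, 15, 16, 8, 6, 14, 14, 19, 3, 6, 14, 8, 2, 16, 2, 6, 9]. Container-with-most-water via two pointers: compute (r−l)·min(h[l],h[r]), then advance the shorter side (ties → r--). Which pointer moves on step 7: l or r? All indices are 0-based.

l

l=0 r=19: min(15,9)*19=171 best=171 *, r--
l=0 r=18: min(15,6)*18=108 best=171, r--
l=0 r=17: min(15,2)*17=34 best=171, r--
l=0 r=16: min(15,16)*16=240 best=240 *, l++
l=1 r=16: min(4,16)*15=60 best=240, l++
l=2 r=16: min(9,16)*14=126 best=240, l++
l=3 r=16: min(1,16)*13=13 best=240, l++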